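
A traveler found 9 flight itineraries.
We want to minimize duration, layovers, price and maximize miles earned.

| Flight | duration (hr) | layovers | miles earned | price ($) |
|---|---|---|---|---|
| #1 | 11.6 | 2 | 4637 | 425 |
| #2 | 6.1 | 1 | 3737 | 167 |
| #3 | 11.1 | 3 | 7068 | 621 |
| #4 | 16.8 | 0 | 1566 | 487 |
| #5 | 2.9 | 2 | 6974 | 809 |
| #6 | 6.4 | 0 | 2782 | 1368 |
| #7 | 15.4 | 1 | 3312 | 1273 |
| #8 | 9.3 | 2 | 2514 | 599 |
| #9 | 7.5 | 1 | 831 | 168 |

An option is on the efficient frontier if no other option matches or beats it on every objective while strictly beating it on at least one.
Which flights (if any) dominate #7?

#2

#2: duration 6.1≤15.4, layovers 1≤1, miles earned 3737≥3312, price 167≤1273 — dominates #7.
Others (#1, #3, #4, #5, #6, #8, #9) are each worse than #7 on at least one objective.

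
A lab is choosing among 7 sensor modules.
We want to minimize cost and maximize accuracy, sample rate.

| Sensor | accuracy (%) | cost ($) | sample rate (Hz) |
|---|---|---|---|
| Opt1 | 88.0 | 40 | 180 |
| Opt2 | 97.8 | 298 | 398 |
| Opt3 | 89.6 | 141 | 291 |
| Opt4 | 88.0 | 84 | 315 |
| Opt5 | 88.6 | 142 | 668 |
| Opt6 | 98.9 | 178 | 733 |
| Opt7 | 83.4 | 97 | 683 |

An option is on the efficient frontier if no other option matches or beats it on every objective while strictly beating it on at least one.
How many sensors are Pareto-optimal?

6

Opt1: not dominated (best cost).
Opt2: dominated by Opt6 (accuracy 98.9≥97.8, cost 178≤298, sample rate 733≥398).
Opt3: not dominated.
Opt4: not dominated.
Opt5: not dominated.
Opt6: not dominated (best accuracy).
Opt7: not dominated.
Pareto-optimal: Opt1, Opt3, Opt4, Opt5, Opt6, Opt7 → 6.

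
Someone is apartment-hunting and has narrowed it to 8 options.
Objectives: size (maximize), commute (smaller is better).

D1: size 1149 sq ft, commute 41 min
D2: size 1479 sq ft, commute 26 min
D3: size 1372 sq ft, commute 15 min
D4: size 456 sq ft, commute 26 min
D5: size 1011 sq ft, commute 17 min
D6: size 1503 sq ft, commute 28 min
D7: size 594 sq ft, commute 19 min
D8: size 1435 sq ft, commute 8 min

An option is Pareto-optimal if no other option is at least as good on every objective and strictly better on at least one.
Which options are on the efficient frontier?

D1: dominated by D2 (size 1479≥1149, commute 26≤41).
D2: not dominated.
D3: dominated by D8 (size 1435≥1372, commute 8≤15).
D4: dominated by D2 (size 1479≥456, commute 26≤26).
D5: dominated by D3 (size 1372≥1011, commute 15≤17).
D6: not dominated (best size).
D7: dominated by D3 (size 1372≥594, commute 15≤19).
D8: not dominated (best commute).

D2, D6, D8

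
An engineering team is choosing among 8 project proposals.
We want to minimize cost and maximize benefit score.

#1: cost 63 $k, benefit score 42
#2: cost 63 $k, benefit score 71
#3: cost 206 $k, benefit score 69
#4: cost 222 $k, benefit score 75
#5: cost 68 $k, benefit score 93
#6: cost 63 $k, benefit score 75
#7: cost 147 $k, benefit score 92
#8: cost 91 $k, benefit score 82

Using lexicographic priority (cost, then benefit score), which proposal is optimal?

First minimize cost: best is 63, kept {#1, #2, #6}.
Then maximize benefit score: best is 75, kept {#6}.

#6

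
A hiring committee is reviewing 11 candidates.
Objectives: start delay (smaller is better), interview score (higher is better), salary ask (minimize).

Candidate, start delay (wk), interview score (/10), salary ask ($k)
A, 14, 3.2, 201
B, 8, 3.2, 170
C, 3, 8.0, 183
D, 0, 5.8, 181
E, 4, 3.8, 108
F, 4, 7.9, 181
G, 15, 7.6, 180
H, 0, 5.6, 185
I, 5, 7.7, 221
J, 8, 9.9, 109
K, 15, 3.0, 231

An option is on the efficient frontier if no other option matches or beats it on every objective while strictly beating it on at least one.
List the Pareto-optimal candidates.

A: dominated by B (start delay 8≤14, interview score 3.2≥3.2, salary ask 170≤201).
B: dominated by E (start delay 4≤8, interview score 3.8≥3.2, salary ask 108≤170).
C: not dominated.
D: not dominated.
E: not dominated (best salary ask).
F: not dominated.
G: dominated by J (start delay 8≤15, interview score 9.9≥7.6, salary ask 109≤180).
H: dominated by D (start delay 0≤0, interview score 5.8≥5.6, salary ask 181≤185).
I: dominated by C (start delay 3≤5, interview score 8.0≥7.7, salary ask 183≤221).
J: not dominated (best interview score).
K: dominated by A (start delay 14≤15, interview score 3.2≥3.0, salary ask 201≤231).

C, D, E, F, J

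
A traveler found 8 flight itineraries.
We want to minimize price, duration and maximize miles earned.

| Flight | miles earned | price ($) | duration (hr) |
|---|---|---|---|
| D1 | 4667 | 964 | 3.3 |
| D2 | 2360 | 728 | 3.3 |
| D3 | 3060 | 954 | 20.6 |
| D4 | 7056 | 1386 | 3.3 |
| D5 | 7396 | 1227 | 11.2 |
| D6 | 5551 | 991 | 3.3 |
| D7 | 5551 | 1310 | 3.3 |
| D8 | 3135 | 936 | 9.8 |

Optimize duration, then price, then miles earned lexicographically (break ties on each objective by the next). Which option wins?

D2

First minimize duration: best is 3.3, kept {D1, D2, D4, D6, D7}.
Then minimize price: best is 728, kept {D2}.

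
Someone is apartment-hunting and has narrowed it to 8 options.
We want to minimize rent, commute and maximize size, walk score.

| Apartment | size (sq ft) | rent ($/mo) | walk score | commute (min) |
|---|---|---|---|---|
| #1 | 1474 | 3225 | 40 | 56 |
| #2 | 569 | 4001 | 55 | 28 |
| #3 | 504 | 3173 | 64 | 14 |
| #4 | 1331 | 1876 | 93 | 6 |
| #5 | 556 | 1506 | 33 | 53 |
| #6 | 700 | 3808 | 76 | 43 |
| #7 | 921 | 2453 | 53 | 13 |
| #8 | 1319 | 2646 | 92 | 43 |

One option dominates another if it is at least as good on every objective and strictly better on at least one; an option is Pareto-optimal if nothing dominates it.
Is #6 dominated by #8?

Yes

#8 vs #6: size 1319≥700, rent 2646≤3808, walk score 92≥76, commute 43≤43 — #8 is at least as good on every objective with at least one strict improvement.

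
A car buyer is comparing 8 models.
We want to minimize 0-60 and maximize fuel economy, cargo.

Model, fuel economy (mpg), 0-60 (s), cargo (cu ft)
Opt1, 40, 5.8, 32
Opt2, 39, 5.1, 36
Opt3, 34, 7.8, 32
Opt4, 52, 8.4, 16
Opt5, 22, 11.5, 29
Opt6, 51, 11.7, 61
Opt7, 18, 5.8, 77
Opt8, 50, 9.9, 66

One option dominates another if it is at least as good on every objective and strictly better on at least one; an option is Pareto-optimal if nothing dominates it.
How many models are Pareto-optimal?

6

Opt1: not dominated.
Opt2: not dominated (best 0-60).
Opt3: dominated by Opt1 (fuel economy 40≥34, 0-60 5.8≤7.8, cargo 32≥32).
Opt4: not dominated (best fuel economy).
Opt5: dominated by Opt1 (fuel economy 40≥22, 0-60 5.8≤11.5, cargo 32≥29).
Opt6: not dominated.
Opt7: not dominated (best cargo).
Opt8: not dominated.
Pareto-optimal: Opt1, Opt2, Opt4, Opt6, Opt7, Opt8 → 6.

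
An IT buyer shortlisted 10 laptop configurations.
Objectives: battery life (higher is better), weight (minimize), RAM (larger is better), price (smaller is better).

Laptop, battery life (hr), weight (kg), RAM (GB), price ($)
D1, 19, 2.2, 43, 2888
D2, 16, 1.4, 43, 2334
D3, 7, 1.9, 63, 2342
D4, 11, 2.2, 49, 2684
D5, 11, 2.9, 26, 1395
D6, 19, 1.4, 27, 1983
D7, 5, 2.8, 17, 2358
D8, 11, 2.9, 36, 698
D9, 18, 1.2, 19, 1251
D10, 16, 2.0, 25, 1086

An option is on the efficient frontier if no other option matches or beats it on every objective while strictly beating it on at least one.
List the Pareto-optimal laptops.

D1: not dominated.
D2: not dominated.
D3: not dominated (best RAM).
D4: not dominated.
D5: dominated by D8 (battery life 11≥11, weight 2.9≤2.9, RAM 36≥26, price 698≤1395).
D6: not dominated.
D7: dominated by D2 (battery life 16≥5, weight 1.4≤2.8, RAM 43≥17, price 2334≤2358).
D8: not dominated (best price).
D9: not dominated (best weight).
D10: not dominated.

D1, D2, D3, D4, D6, D8, D9, D10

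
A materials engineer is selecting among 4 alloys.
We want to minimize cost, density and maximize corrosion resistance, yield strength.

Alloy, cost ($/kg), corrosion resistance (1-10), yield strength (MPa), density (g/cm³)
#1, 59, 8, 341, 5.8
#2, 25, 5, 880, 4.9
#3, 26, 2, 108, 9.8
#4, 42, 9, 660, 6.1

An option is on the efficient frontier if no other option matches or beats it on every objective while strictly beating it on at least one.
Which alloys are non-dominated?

#1: not dominated.
#2: not dominated (best cost).
#3: dominated by #2 (cost 25≤26, corrosion resistance 5≥2, yield strength 880≥108, density 4.9≤9.8).
#4: not dominated (best corrosion resistance).

#1, #2, #4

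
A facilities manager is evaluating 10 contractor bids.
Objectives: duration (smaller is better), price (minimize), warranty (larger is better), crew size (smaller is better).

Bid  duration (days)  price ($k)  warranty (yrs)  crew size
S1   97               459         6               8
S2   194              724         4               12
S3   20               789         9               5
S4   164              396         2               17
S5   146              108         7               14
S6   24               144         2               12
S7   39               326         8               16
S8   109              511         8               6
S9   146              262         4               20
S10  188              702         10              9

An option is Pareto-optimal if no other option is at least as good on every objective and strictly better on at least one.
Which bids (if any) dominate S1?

S2: worse on duration (194 vs 97).
S3: worse on price (789 vs 459).
S4: worse on duration (164 vs 97).
S5: worse on duration (146 vs 97).
S6: worse on warranty (2 vs 6).
S7: worse on crew size (16 vs 8).
S8: worse on duration (109 vs 97).
S9: worse on duration (146 vs 97).
S10: worse on duration (188 vs 97).
No option dominates S1.

none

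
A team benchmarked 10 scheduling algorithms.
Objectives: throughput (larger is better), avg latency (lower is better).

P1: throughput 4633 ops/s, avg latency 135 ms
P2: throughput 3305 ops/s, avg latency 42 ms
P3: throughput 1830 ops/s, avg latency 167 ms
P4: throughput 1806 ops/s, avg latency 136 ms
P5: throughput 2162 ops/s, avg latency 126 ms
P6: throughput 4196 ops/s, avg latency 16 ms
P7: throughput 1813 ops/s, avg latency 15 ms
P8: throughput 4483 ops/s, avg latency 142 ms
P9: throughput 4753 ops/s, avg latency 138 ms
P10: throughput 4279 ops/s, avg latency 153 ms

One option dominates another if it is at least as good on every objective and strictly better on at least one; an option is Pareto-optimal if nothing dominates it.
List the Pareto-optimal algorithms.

P1, P6, P7, P9

P1: not dominated.
P2: dominated by P6 (throughput 4196≥3305, avg latency 16≤42).
P3: dominated by P1 (throughput 4633≥1830, avg latency 135≤167).
P4: dominated by P1 (throughput 4633≥1806, avg latency 135≤136).
P5: dominated by P2 (throughput 3305≥2162, avg latency 42≤126).
P6: not dominated.
P7: not dominated (best avg latency).
P8: dominated by P1 (throughput 4633≥4483, avg latency 135≤142).
P9: not dominated (best throughput).
P10: dominated by P1 (throughput 4633≥4279, avg latency 135≤153).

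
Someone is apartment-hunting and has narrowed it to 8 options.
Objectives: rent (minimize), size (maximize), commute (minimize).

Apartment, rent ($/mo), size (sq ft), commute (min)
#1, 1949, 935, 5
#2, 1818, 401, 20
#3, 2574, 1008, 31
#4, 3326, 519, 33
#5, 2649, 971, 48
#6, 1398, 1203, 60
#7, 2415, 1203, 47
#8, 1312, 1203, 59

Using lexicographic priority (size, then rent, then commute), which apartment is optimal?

First maximize size: best is 1203, kept {#6, #7, #8}.
Then minimize rent: best is 1312, kept {#8}.

#8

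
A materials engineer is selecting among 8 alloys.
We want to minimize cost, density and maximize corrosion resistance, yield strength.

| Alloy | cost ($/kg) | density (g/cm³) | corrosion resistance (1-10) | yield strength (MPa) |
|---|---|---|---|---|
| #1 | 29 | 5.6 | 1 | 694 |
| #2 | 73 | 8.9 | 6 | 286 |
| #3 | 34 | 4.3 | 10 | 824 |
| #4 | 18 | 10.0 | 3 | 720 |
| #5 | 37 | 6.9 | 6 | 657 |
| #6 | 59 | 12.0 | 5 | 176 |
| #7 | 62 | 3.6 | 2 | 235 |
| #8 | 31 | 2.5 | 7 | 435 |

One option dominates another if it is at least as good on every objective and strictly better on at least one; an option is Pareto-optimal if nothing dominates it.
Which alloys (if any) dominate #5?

#3: cost 34≤37, density 4.3≤6.9, corrosion resistance 10≥6, yield strength 824≥657 — dominates #5.
Others (#1, #2, #4, #6, #7, #8) are each worse than #5 on at least one objective.

#3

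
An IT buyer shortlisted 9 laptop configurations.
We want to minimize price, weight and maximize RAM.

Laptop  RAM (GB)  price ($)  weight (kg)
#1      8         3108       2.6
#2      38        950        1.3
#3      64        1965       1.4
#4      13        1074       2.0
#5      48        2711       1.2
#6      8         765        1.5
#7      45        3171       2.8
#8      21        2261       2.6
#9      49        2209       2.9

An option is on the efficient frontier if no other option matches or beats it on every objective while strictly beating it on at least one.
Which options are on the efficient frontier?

#2, #3, #5, #6

#1: dominated by #2 (RAM 38≥8, price 950≤3108, weight 1.3≤2.6).
#2: not dominated.
#3: not dominated (best RAM).
#4: dominated by #2 (RAM 38≥13, price 950≤1074, weight 1.3≤2.0).
#5: not dominated (best weight).
#6: not dominated (best price).
#7: dominated by #3 (RAM 64≥45, price 1965≤3171, weight 1.4≤2.8).
#8: dominated by #2 (RAM 38≥21, price 950≤2261, weight 1.3≤2.6).
#9: dominated by #3 (RAM 64≥49, price 1965≤2209, weight 1.4≤2.9).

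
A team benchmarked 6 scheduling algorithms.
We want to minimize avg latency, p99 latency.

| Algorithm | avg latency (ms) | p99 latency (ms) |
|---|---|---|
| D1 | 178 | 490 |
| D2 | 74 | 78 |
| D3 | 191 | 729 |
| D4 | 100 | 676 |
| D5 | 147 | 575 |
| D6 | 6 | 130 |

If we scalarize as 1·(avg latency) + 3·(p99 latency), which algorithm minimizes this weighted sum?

D1: 1·178 + 3·490 = 1648
D2: 1·74 + 3·78 = 308
D3: 1·191 + 3·729 = 2378
D4: 1·100 + 3·676 = 2128
D5: 1·147 + 3·575 = 1872
D6: 1·6 + 3·130 = 396
Lowest: D2 at 308.

D2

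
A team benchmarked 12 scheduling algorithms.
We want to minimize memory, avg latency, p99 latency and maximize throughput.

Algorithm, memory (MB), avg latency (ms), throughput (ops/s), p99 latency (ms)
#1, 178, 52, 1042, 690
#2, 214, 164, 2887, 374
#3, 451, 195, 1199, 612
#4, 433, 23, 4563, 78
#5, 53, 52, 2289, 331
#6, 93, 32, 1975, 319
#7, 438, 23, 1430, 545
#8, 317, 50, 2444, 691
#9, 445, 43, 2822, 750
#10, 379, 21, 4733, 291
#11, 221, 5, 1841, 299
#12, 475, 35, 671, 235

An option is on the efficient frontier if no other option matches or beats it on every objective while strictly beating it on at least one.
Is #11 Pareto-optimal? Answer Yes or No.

#1: worse on avg latency (52 vs 5).
#2: worse on avg latency (164 vs 5).
#3: worse on memory (451 vs 221).
#4: worse on memory (433 vs 221).
#5: worse on avg latency (52 vs 5).
#6: worse on avg latency (32 vs 5).
#7: worse on memory (438 vs 221).
#8: worse on memory (317 vs 221).
#9: worse on memory (445 vs 221).
#10: worse on memory (379 vs 221).
#12: worse on memory (475 vs 221).
No option is at least as good as #11 on every objective and strictly better on one.

Yes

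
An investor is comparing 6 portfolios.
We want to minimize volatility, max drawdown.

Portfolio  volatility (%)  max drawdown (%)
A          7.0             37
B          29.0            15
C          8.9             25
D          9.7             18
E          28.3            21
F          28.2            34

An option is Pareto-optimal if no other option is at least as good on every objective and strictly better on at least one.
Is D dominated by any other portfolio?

A: worse on max drawdown (37 vs 18).
B: worse on volatility (29.0 vs 9.7).
C: worse on max drawdown (25 vs 18).
E: worse on volatility (28.3 vs 9.7).
F: worse on volatility (28.2 vs 9.7).
No option is at least as good as D on every objective and strictly better on one.

No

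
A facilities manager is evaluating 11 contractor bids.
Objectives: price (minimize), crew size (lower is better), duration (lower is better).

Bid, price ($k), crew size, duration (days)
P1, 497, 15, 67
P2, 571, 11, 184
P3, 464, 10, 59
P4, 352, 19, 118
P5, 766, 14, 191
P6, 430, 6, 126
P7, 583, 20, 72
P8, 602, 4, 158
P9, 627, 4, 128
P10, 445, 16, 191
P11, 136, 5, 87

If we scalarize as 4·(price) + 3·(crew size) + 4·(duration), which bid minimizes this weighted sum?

P1: 4·497 + 3·15 + 4·67 = 2301
P2: 4·571 + 3·11 + 4·184 = 3053
P3: 4·464 + 3·10 + 4·59 = 2122
P4: 4·352 + 3·19 + 4·118 = 1937
P5: 4·766 + 3·14 + 4·191 = 3870
P6: 4·430 + 3·6 + 4·126 = 2242
P7: 4·583 + 3·20 + 4·72 = 2680
P8: 4·602 + 3·4 + 4·158 = 3052
P9: 4·627 + 3·4 + 4·128 = 3032
P10: 4·445 + 3·16 + 4·191 = 2592
P11: 4·136 + 3·5 + 4·87 = 907
Lowest: P11 at 907.

P11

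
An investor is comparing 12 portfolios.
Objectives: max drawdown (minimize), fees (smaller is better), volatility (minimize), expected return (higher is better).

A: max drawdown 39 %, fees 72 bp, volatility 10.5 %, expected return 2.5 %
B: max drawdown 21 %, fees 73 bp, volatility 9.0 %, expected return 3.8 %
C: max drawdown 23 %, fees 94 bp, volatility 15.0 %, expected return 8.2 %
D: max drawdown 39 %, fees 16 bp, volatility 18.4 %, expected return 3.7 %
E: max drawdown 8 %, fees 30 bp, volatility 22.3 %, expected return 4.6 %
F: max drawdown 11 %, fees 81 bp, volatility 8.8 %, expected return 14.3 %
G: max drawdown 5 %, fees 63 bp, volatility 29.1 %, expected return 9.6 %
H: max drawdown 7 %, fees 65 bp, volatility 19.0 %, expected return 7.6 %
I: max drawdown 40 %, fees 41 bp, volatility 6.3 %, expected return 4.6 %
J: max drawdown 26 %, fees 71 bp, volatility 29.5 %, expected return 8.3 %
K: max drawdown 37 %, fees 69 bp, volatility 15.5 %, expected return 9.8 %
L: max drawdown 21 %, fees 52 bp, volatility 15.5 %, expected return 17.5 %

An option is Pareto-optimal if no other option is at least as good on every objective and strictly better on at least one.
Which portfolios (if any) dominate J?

G: max drawdown 5≤26, fees 63≤71, volatility 29.1≤29.5, expected return 9.6≥8.3 — dominates J.
L: max drawdown 21≤26, fees 52≤71, volatility 15.5≤29.5, expected return 17.5≥8.3 — dominates J.
Others (A, B, C, D, E, F, H, I, K) are each worse than J on at least one objective.

G, L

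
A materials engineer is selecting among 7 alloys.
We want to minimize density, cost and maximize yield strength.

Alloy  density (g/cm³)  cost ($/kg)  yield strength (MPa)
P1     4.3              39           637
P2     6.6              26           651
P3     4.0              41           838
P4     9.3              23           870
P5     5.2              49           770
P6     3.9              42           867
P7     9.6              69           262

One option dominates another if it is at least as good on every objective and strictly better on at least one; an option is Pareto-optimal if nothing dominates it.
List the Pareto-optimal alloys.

P1, P2, P3, P4, P6

P1: not dominated.
P2: not dominated.
P3: not dominated.
P4: not dominated (best cost).
P5: dominated by P3 (density 4.0≤5.2, cost 41≤49, yield strength 838≥770).
P6: not dominated (best density).
P7: dominated by P1 (density 4.3≤9.6, cost 39≤69, yield strength 637≥262).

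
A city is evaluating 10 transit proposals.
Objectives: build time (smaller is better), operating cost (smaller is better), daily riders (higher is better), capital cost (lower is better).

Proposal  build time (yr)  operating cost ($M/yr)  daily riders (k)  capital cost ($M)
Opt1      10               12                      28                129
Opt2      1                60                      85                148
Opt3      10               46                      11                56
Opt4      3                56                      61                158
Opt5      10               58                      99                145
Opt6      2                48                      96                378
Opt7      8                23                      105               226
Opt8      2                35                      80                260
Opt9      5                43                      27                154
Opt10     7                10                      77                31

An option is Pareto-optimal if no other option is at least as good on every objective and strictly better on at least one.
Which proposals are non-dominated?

Opt2, Opt4, Opt5, Opt6, Opt7, Opt8, Opt9, Opt10

Opt1: dominated by Opt10 (build time 7≤10, operating cost 10≤12, daily riders 77≥28, capital cost 31≤129).
Opt2: not dominated (best build time).
Opt3: dominated by Opt10 (build time 7≤10, operating cost 10≤46, daily riders 77≥11, capital cost 31≤56).
Opt4: not dominated.
Opt5: not dominated.
Opt6: not dominated.
Opt7: not dominated (best daily riders).
Opt8: not dominated.
Opt9: not dominated.
Opt10: not dominated (best operating cost).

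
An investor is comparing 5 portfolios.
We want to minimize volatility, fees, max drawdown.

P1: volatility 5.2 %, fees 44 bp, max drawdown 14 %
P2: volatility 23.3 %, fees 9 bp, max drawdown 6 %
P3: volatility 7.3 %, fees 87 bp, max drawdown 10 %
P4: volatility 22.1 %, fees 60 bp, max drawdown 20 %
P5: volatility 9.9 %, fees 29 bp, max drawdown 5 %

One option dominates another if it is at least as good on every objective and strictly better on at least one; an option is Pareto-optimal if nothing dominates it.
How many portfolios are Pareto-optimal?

P1: not dominated (best volatility).
P2: not dominated (best fees).
P3: not dominated.
P4: dominated by P1 (volatility 5.2≤22.1, fees 44≤60, max drawdown 14≤20).
P5: not dominated (best max drawdown).
Pareto-optimal: P1, P2, P3, P5 → 4.

4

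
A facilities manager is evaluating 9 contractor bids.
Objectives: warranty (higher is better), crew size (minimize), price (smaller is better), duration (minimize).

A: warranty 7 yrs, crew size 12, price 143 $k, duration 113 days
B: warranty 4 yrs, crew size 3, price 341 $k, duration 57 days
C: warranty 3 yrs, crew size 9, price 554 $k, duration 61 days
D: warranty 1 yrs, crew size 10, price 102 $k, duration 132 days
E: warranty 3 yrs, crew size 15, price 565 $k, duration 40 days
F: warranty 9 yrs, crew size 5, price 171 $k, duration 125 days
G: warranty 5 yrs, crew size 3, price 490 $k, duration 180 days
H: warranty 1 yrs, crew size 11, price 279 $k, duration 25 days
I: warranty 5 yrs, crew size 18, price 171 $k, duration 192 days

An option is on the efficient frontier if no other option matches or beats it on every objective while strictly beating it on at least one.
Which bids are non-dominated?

A, B, D, E, F, G, H

A: not dominated.
B: not dominated.
C: dominated by B (warranty 4≥3, crew size 3≤9, price 341≤554, duration 57≤61).
D: not dominated (best price).
E: not dominated.
F: not dominated (best warranty).
G: not dominated.
H: not dominated (best duration).
I: dominated by A (warranty 7≥5, crew size 12≤18, price 143≤171, duration 113≤192).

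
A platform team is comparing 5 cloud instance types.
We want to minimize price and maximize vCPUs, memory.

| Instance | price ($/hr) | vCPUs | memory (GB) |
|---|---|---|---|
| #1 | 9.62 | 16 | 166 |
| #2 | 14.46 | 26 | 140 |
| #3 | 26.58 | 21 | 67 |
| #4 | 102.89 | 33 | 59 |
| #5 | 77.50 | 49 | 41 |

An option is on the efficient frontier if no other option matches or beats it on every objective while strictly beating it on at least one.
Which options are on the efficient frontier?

#1: not dominated (best price).
#2: not dominated.
#3: dominated by #2 (price 14.46≤26.58, vCPUs 26≥21, memory 140≥67).
#4: not dominated.
#5: not dominated (best vCPUs).

#1, #2, #4, #5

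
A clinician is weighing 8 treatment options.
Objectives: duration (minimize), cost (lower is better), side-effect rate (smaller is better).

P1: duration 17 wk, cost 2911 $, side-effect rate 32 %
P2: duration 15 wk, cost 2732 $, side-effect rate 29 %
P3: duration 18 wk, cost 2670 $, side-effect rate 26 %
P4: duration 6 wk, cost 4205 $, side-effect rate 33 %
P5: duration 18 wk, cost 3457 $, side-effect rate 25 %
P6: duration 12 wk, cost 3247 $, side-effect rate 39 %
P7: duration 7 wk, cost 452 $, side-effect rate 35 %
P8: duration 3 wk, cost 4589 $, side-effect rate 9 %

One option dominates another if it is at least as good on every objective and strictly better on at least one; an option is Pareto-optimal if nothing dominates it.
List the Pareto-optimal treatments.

P2, P3, P4, P5, P7, P8

P1: dominated by P2 (duration 15≤17, cost 2732≤2911, side-effect rate 29≤32).
P2: not dominated.
P3: not dominated.
P4: not dominated.
P5: not dominated.
P6: dominated by P7 (duration 7≤12, cost 452≤3247, side-effect rate 35≤39).
P7: not dominated (best cost).
P8: not dominated (best duration).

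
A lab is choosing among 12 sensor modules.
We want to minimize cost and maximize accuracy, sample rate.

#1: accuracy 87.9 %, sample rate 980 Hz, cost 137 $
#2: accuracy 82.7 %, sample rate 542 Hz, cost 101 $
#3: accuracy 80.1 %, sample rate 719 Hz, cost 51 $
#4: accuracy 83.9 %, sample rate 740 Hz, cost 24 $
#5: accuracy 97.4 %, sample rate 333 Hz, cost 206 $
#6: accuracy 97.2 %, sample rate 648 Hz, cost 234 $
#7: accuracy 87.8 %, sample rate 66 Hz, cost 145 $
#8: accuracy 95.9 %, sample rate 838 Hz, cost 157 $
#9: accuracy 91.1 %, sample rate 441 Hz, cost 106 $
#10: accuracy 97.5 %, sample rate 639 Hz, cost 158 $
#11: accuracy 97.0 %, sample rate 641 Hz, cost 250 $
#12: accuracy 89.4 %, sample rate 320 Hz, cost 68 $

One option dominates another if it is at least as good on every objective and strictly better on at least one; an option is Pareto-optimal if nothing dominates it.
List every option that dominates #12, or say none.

none

#1: worse on accuracy (87.9 vs 89.4).
#2: worse on accuracy (82.7 vs 89.4).
#3: worse on accuracy (80.1 vs 89.4).
#4: worse on accuracy (83.9 vs 89.4).
#5: worse on cost (206 vs 68).
#6: worse on cost (234 vs 68).
#7: worse on accuracy (87.8 vs 89.4).
#8: worse on cost (157 vs 68).
#9: worse on cost (106 vs 68).
#10: worse on cost (158 vs 68).
#11: worse on cost (250 vs 68).
No option dominates #12.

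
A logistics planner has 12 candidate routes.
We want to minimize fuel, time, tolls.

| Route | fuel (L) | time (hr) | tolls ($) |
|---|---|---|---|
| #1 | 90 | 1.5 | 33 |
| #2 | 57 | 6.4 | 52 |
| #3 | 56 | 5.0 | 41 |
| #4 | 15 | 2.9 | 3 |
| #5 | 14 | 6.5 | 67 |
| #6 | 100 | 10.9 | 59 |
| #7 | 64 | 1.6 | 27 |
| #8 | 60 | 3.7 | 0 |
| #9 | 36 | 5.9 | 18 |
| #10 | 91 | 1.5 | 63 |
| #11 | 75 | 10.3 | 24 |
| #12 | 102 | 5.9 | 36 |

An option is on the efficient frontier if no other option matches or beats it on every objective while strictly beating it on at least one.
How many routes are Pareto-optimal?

5

#1: not dominated.
#2: dominated by #3 (fuel 56≤57, time 5.0≤6.4, tolls 41≤52).
#3: dominated by #4 (fuel 15≤56, time 2.9≤5.0, tolls 3≤41).
#4: not dominated.
#5: not dominated (best fuel).
#6: dominated by #1 (fuel 90≤100, time 1.5≤10.9, tolls 33≤59).
#7: not dominated.
#8: not dominated (best tolls).
#9: dominated by #4 (fuel 15≤36, time 2.9≤5.9, tolls 3≤18).
#10: dominated by #1 (fuel 90≤91, time 1.5≤1.5, tolls 33≤63).
#11: dominated by #4 (fuel 15≤75, time 2.9≤10.3, tolls 3≤24).
#12: dominated by #1 (fuel 90≤102, time 1.5≤5.9, tolls 33≤36).
Pareto-optimal: #1, #4, #5, #7, #8 → 5.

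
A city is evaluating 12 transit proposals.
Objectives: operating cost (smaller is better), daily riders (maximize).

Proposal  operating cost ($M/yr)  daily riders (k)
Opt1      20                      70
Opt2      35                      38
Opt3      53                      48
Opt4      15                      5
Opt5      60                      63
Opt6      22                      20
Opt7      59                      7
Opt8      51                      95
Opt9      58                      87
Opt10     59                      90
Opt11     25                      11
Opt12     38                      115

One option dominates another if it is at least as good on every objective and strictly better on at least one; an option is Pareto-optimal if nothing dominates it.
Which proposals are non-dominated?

Opt1, Opt4, Opt12

Opt1: not dominated.
Opt2: dominated by Opt1 (operating cost 20≤35, daily riders 70≥38).
Opt3: dominated by Opt1 (operating cost 20≤53, daily riders 70≥48).
Opt4: not dominated (best operating cost).
Opt5: dominated by Opt1 (operating cost 20≤60, daily riders 70≥63).
Opt6: dominated by Opt1 (operating cost 20≤22, daily riders 70≥20).
Opt7: dominated by Opt1 (operating cost 20≤59, daily riders 70≥7).
Opt8: dominated by Opt12 (operating cost 38≤51, daily riders 115≥95).
Opt9: dominated by Opt8 (operating cost 51≤58, daily riders 95≥87).
Opt10: dominated by Opt8 (operating cost 51≤59, daily riders 95≥90).
Opt11: dominated by Opt1 (operating cost 20≤25, daily riders 70≥11).
Opt12: not dominated (best daily riders).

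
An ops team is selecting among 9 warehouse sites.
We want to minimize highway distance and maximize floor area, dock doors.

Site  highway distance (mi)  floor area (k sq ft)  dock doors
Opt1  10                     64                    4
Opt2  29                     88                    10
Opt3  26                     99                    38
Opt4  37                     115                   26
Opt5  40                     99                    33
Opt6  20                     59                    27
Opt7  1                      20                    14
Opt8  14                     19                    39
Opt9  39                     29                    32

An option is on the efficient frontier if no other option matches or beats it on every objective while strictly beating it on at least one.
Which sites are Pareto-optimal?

Opt1: not dominated.
Opt2: dominated by Opt3 (highway distance 26≤29, floor area 99≥88, dock doors 38≥10).
Opt3: not dominated.
Opt4: not dominated (best floor area).
Opt5: dominated by Opt3 (highway distance 26≤40, floor area 99≥99, dock doors 38≥33).
Opt6: not dominated.
Opt7: not dominated (best highway distance).
Opt8: not dominated (best dock doors).
Opt9: dominated by Opt3 (highway distance 26≤39, floor area 99≥29, dock doors 38≥32).

Opt1, Opt3, Opt4, Opt6, Opt7, Opt8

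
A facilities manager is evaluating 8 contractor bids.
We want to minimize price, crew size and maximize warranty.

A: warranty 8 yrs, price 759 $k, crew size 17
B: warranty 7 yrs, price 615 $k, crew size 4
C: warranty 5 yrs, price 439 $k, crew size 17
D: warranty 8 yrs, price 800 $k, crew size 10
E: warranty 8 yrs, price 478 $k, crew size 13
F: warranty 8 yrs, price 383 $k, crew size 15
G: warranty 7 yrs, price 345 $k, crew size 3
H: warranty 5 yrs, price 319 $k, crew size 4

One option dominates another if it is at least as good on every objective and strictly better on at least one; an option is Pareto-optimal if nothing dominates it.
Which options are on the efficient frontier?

D, E, F, G, H

A: dominated by E (warranty 8≥8, price 478≤759, crew size 13≤17).
B: dominated by G (warranty 7≥7, price 345≤615, crew size 3≤4).
C: dominated by F (warranty 8≥5, price 383≤439, crew size 15≤17).
D: not dominated.
E: not dominated.
F: not dominated.
G: not dominated (best crew size).
H: not dominated (best price).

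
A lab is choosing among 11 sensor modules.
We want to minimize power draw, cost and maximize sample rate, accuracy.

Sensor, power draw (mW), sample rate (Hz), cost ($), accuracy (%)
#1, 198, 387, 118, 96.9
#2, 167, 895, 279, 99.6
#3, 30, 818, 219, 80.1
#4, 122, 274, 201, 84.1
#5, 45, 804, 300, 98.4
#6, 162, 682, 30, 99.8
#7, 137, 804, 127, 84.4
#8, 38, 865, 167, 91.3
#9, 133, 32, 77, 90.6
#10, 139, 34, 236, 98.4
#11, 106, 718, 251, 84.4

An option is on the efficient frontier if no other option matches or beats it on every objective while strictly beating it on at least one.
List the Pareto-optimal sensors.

#2, #3, #5, #6, #7, #8, #9, #10

#1: dominated by #6 (power draw 162≤198, sample rate 682≥387, cost 30≤118, accuracy 99.8≥96.9).
#2: not dominated (best sample rate).
#3: not dominated (best power draw).
#4: dominated by #8 (power draw 38≤122, sample rate 865≥274, cost 167≤201, accuracy 91.3≥84.1).
#5: not dominated.
#6: not dominated (best cost).
#7: not dominated.
#8: not dominated.
#9: not dominated.
#10: not dominated.
#11: dominated by #8 (power draw 38≤106, sample rate 865≥718, cost 167≤251, accuracy 91.3≥84.4).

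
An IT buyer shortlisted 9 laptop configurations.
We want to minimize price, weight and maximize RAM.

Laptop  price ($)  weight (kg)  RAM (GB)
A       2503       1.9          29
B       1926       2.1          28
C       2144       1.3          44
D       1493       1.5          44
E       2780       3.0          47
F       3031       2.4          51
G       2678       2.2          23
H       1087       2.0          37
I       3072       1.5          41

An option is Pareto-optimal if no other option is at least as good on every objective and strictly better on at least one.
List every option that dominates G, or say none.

A: price 2503≤2678, weight 1.9≤2.2, RAM 29≥23 — dominates G.
B: price 1926≤2678, weight 2.1≤2.2, RAM 28≥23 — dominates G.
C: price 2144≤2678, weight 1.3≤2.2, RAM 44≥23 — dominates G.
D: price 1493≤2678, weight 1.5≤2.2, RAM 44≥23 — dominates G.
H: price 1087≤2678, weight 2.0≤2.2, RAM 37≥23 — dominates G.
Others (E, F, I) are each worse than G on at least one objective.

A, B, C, D, H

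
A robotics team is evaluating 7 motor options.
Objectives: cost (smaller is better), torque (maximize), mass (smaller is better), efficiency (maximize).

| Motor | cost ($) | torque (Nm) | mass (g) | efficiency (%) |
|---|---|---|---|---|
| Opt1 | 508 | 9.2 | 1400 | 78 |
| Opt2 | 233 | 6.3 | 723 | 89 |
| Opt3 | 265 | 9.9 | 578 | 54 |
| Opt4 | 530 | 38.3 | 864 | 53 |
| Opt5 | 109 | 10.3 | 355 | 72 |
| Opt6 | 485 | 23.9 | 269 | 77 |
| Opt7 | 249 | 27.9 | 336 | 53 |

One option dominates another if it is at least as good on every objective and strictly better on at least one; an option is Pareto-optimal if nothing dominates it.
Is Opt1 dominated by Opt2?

Opt2 vs Opt1: Opt2 is worse on torque (6.3 vs 9.2), so it does not dominate Opt1.

No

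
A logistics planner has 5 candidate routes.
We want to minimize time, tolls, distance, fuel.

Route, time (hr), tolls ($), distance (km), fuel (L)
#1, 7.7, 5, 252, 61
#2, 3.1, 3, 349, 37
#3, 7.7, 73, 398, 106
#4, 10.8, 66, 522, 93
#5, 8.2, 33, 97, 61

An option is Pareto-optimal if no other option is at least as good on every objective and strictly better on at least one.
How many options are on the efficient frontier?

#1: not dominated.
#2: not dominated (best time).
#3: dominated by #1 (time 7.7≤7.7, tolls 5≤73, distance 252≤398, fuel 61≤106).
#4: dominated by #1 (time 7.7≤10.8, tolls 5≤66, distance 252≤522, fuel 61≤93).
#5: not dominated (best distance).
Pareto-optimal: #1, #2, #5 → 3.

3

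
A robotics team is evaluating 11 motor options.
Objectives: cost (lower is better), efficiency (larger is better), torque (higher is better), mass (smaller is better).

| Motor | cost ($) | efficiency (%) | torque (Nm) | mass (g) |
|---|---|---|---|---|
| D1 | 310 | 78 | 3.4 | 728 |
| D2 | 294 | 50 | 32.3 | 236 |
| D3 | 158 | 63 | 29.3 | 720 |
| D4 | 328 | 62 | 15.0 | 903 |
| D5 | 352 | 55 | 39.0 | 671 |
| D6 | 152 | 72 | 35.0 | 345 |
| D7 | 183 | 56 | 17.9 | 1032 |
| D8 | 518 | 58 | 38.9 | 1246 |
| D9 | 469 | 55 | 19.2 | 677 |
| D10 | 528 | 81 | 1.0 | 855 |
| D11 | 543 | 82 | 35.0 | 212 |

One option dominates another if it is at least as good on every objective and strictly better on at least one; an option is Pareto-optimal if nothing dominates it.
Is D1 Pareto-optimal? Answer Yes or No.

Yes

D2: worse on efficiency (50 vs 78).
D3: worse on efficiency (63 vs 78).
D4: worse on cost (328 vs 310).
D5: worse on cost (352 vs 310).
D6: worse on efficiency (72 vs 78).
D7: worse on efficiency (56 vs 78).
D8: worse on cost (518 vs 310).
D9: worse on cost (469 vs 310).
D10: worse on cost (528 vs 310).
D11: worse on cost (543 vs 310).
No option is at least as good as D1 on every objective and strictly better on one.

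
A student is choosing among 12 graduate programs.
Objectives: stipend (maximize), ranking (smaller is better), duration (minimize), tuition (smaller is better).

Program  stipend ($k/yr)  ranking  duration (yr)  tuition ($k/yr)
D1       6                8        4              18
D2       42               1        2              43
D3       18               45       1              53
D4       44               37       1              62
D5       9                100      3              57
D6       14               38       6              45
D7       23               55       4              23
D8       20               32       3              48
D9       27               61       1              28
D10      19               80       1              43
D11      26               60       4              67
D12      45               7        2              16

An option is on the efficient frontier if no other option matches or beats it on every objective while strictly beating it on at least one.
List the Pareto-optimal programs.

D2, D3, D4, D9, D12

D1: dominated by D12 (stipend 45≥6, ranking 7≤8, duration 2≤4, tuition 16≤18).
D2: not dominated (best ranking).
D3: not dominated.
D4: not dominated.
D5: dominated by D2 (stipend 42≥9, ranking 1≤100, duration 2≤3, tuition 43≤57).
D6: dominated by D2 (stipend 42≥14, ranking 1≤38, duration 2≤6, tuition 43≤45).
D7: dominated by D12 (stipend 45≥23, ranking 7≤55, duration 2≤4, tuition 16≤23).
D8: dominated by D2 (stipend 42≥20, ranking 1≤32, duration 2≤3, tuition 43≤48).
D9: not dominated.
D10: dominated by D9 (stipend 27≥19, ranking 61≤80, duration 1≤1, tuition 28≤43).
D11: dominated by D2 (stipend 42≥26, ranking 1≤60, duration 2≤4, tuition 43≤67).
D12: not dominated (best stipend).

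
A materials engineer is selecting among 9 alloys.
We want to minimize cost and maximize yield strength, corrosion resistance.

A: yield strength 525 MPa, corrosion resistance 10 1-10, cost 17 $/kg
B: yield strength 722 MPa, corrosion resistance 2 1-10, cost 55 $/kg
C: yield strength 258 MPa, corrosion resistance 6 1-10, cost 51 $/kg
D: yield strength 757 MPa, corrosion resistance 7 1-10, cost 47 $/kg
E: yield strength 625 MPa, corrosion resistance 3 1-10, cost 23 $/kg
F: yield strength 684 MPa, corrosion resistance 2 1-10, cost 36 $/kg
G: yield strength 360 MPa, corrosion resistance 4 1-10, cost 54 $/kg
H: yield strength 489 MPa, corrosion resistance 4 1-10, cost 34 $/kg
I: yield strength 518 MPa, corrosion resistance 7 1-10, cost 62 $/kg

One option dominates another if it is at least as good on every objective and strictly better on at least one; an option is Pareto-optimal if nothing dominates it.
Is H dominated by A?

Yes

A vs H: yield strength 525≥489, corrosion resistance 10≥4, cost 17≤34 — A is at least as good on every objective with at least one strict improvement.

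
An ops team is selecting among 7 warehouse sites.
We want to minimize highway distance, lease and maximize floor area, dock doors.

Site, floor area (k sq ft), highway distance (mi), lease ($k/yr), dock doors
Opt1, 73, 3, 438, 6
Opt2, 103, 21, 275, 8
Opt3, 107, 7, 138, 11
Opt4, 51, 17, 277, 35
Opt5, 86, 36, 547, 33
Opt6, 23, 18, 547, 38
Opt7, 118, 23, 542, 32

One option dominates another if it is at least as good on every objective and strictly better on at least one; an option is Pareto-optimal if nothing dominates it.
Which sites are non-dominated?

Opt1: not dominated (best highway distance).
Opt2: dominated by Opt3 (floor area 107≥103, highway distance 7≤21, lease 138≤275, dock doors 11≥8).
Opt3: not dominated (best lease).
Opt4: not dominated.
Opt5: not dominated.
Opt6: not dominated (best dock doors).
Opt7: not dominated (best floor area).

Opt1, Opt3, Opt4, Opt5, Opt6, Opt7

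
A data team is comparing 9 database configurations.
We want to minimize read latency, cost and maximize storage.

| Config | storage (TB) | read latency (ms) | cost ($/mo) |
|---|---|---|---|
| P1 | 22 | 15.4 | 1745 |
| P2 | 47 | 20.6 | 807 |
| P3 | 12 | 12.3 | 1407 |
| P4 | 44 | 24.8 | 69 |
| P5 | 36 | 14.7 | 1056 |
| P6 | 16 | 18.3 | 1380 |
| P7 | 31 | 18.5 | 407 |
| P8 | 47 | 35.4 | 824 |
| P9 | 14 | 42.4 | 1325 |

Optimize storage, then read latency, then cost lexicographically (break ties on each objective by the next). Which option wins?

P2

First maximize storage: best is 47, kept {P2, P8}.
Then minimize read latency: best is 20.6, kept {P2}.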